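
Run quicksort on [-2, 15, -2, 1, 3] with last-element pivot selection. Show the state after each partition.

Partition 1: pivot=3 at index 3 -> [-2, -2, 1, 3, 15]
Partition 2: pivot=1 at index 2 -> [-2, -2, 1, 3, 15]
Partition 3: pivot=-2 at index 1 -> [-2, -2, 1, 3, 15]


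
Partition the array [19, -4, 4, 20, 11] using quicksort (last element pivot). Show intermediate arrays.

Partition 1: pivot=11 at index 2 -> [-4, 4, 11, 20, 19]
Partition 2: pivot=4 at index 1 -> [-4, 4, 11, 20, 19]
Partition 3: pivot=19 at index 3 -> [-4, 4, 11, 19, 20]


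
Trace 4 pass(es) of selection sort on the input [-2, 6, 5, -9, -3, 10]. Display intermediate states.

Pass 1: Select minimum -9 at index 3, swap -> [-9, 6, 5, -2, -3, 10]
Pass 2: Select minimum -3 at index 4, swap -> [-9, -3, 5, -2, 6, 10]
Pass 3: Select minimum -2 at index 3, swap -> [-9, -3, -2, 5, 6, 10]
Pass 4: Select minimum 5 at index 3, swap -> [-9, -3, -2, 5, 6, 10]


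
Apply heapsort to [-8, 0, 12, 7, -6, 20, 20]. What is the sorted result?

Build heap: [20, 7, 20, 0, -6, 12, -8]
Extract 20: [20, 7, 12, 0, -6, -8, 20]
Extract 20: [12, 7, -8, 0, -6, 20, 20]
Extract 12: [7, 0, -8, -6, 12, 20, 20]
Extract 7: [0, -6, -8, 7, 12, 20, 20]
Extract 0: [-6, -8, 0, 7, 12, 20, 20]
Extract -6: [-8, -6, 0, 7, 12, 20, 20]


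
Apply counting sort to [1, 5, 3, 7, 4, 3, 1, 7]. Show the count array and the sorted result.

Count array: [0, 2, 0, 2, 1, 1, 0, 2]
(count[i] = number of elements equal to i)
Cumulative count: [0, 2, 2, 4, 5, 6, 6, 8]
Sorted: [1, 1, 3, 3, 4, 5, 7, 7]


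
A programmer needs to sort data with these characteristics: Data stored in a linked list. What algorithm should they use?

Best choice: Merge sort
Reason: Merge sort doesn't require random access; can be done in O(1) extra space for linked lists


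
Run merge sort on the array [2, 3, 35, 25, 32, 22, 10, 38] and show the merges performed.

Divide and conquer:
  Merge [2] + [3] -> [2, 3]
  Merge [35] + [25] -> [25, 35]
  Merge [2, 3] + [25, 35] -> [2, 3, 25, 35]
  Merge [32] + [22] -> [22, 32]
  Merge [10] + [38] -> [10, 38]
  Merge [22, 32] + [10, 38] -> [10, 22, 32, 38]
  Merge [2, 3, 25, 35] + [10, 22, 32, 38] -> [2, 3, 10, 22, 25, 32, 35, 38]


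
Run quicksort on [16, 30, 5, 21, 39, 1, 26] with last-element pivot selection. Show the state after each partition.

Partition 1: pivot=26 at index 4 -> [16, 5, 21, 1, 26, 30, 39]
Partition 2: pivot=1 at index 0 -> [1, 5, 21, 16, 26, 30, 39]
Partition 3: pivot=16 at index 2 -> [1, 5, 16, 21, 26, 30, 39]
Partition 4: pivot=39 at index 6 -> [1, 5, 16, 21, 26, 30, 39]


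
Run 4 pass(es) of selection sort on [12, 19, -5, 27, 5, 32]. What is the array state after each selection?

Pass 1: Select minimum -5 at index 2, swap -> [-5, 19, 12, 27, 5, 32]
Pass 2: Select minimum 5 at index 4, swap -> [-5, 5, 12, 27, 19, 32]
Pass 3: Select minimum 12 at index 2, swap -> [-5, 5, 12, 27, 19, 32]
Pass 4: Select minimum 19 at index 4, swap -> [-5, 5, 12, 19, 27, 32]


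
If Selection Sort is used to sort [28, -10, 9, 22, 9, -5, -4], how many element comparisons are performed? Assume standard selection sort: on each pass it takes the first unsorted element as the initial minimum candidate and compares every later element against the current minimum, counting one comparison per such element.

Pass 1: scan indices 1..6 for the minimum = 6 comparison(s); min is -10, place at index 0 -> [-10, 28, 9, 22, 9, -5, -4]
Pass 2: scan indices 2..6 for the minimum = 5 comparison(s); min is -5, place at index 1 -> [-10, -5, 9, 22, 9, 28, -4]
Pass 3: scan indices 3..6 for the minimum = 4 comparison(s); min is -4, place at index 2 -> [-10, -5, -4, 22, 9, 28, 9]
Pass 4: scan indices 4..6 for the minimum = 3 comparison(s); min is 9, place at index 3 -> [-10, -5, -4, 9, 22, 28, 9]
Pass 5: scan indices 5..6 for the minimum = 2 comparison(s); min is 9, place at index 4 -> [-10, -5, -4, 9, 9, 28, 22]
Pass 6: scan indices 6..6 for the minimum = 1 comparison(s); min is 22, place at index 5 -> [-10, -5, -4, 9, 9, 22, 28]
Selection sort always scans the whole unsorted suffix, so the count is (n-1) + (n-2) + ... + 1 = n(n-1)/2 = 7*6/2 = 21 regardless of the input order.
Total comparisons: 6 + 5 + 4 + 3 + 2 + 1 = 21


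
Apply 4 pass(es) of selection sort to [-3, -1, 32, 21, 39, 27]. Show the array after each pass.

Pass 1: Select minimum -3 at index 0, swap -> [-3, -1, 32, 21, 39, 27]
Pass 2: Select minimum -1 at index 1, swap -> [-3, -1, 32, 21, 39, 27]
Pass 3: Select minimum 21 at index 3, swap -> [-3, -1, 21, 32, 39, 27]
Pass 4: Select minimum 27 at index 5, swap -> [-3, -1, 21, 27, 39, 32]


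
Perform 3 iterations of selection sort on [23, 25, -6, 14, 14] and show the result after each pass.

Pass 1: Select minimum -6 at index 2, swap -> [-6, 25, 23, 14, 14]
Pass 2: Select minimum 14 at index 3, swap -> [-6, 14, 23, 25, 14]
Pass 3: Select minimum 14 at index 4, swap -> [-6, 14, 14, 25, 23]


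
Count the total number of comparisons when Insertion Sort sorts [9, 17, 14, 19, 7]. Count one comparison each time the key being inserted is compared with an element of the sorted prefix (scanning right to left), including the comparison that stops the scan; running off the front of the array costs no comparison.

Insert 17: 9 <= 17 (stop) = 1 comparison(s) -> [9, 17, 14, 19, 7]
Insert 14: 17 > 14 (shift), 9 <= 14 (stop) = 2 comparison(s) -> [9, 14, 17, 19, 7]
Insert 19: 17 <= 19 (stop) = 1 comparison(s) -> [9, 14, 17, 19, 7]
Insert 7: 19 > 7 (shift), 17 > 7 (shift), 14 > 7 (shift), 9 > 7 (shift), reached front = 4 comparison(s) -> [7, 9, 14, 17, 19]
Total comparisons: 1 + 2 + 1 + 4 = 8


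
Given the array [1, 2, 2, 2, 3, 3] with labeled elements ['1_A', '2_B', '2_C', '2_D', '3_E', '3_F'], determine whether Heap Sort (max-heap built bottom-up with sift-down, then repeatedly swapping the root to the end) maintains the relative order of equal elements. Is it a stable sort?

Trace Heap Sort on the labeled array (the key is the number; the letter only tracks identity):
  Build max-heap: [3_E, 2_D, 3_F, 1_A, 2_B, 2_C]
  Swap root 3_E to index 5, re-heapify first 5 -> [3_F, 2_D, 2_C, 1_A, 2_B, 3_E]
  Swap root 3_F to index 4, re-heapify first 4 -> [2_B, 2_D, 2_C, 1_A, 3_F, 3_E]
  Swap root 2_B to index 3, re-heapify first 3 -> [2_D, 1_A, 2_C, 2_B, 3_F, 3_E]
  Swap root 2_D to index 2, re-heapify first 2 -> [2_C, 1_A, 2_D, 2_B, 3_F, 3_E]
  Swap root 2_C to index 1, re-heapify first 1 -> [1_A, 2_C, 2_D, 2_B, 3_F, 3_E]
Final order: [1_A, 2_C, 2_D, 2_B, 3_F, 3_E]
Equal keys:
  value 2: originally 2_B, 2_C, 2_D; after sorting 2_C, 2_D, 2_B -> order changed
  value 3: originally 3_E, 3_F; after sorting 3_F, 3_E -> order changed
Equal keys were reordered, so Heap Sort is not stable: heap construction and root-to-end swaps move elements without regard to the original order of equal keys. (One such input is enough; an unstable sort may happen to preserve order on other inputs, but it gives no guarantee.)
Answer: Not stable


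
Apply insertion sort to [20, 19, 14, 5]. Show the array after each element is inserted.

First element 20 is already 'sorted'
Insert 19: shifted 1 elements -> [19, 20, 14, 5]
Insert 14: shifted 2 elements -> [14, 19, 20, 5]
Insert 5: shifted 3 elements -> [5, 14, 19, 20]


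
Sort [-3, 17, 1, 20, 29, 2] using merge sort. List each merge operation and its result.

Divide and conquer:
  Merge [17] + [1] -> [1, 17]
  Merge [-3] + [1, 17] -> [-3, 1, 17]
  Merge [29] + [2] -> [2, 29]
  Merge [20] + [2, 29] -> [2, 20, 29]
  Merge [-3, 1, 17] + [2, 20, 29] -> [-3, 1, 2, 17, 20, 29]


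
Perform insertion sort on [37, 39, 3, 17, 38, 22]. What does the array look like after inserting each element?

First element 37 is already 'sorted'
Insert 39: shifted 0 elements -> [37, 39, 3, 17, 38, 22]
Insert 3: shifted 2 elements -> [3, 37, 39, 17, 38, 22]
Insert 17: shifted 2 elements -> [3, 17, 37, 39, 38, 22]
Insert 38: shifted 1 elements -> [3, 17, 37, 38, 39, 22]
Insert 22: shifted 3 elements -> [3, 17, 22, 37, 38, 39]


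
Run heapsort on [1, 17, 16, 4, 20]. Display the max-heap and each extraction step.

Build heap: [20, 17, 16, 4, 1]
Extract 20: [17, 4, 16, 1, 20]
Extract 17: [16, 4, 1, 17, 20]
Extract 16: [4, 1, 16, 17, 20]
Extract 4: [1, 4, 16, 17, 20]


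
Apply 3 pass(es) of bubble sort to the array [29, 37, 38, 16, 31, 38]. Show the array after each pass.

After pass 1: [29, 37, 16, 31, 38, 38] (2 swaps)
After pass 2: [29, 16, 31, 37, 38, 38] (2 swaps)
After pass 3: [16, 29, 31, 37, 38, 38] (1 swaps)
Total swaps: 5


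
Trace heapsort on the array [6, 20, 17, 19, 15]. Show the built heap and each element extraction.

Build heap: [20, 19, 17, 6, 15]
Extract 20: [19, 15, 17, 6, 20]
Extract 19: [17, 15, 6, 19, 20]
Extract 17: [15, 6, 17, 19, 20]
Extract 15: [6, 15, 17, 19, 20]


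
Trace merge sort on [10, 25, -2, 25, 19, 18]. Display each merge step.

Divide and conquer:
  Merge [25] + [-2] -> [-2, 25]
  Merge [10] + [-2, 25] -> [-2, 10, 25]
  Merge [19] + [18] -> [18, 19]
  Merge [25] + [18, 19] -> [18, 19, 25]
  Merge [-2, 10, 25] + [18, 19, 25] -> [-2, 10, 18, 19, 25, 25]


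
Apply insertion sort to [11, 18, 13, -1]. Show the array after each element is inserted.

First element 11 is already 'sorted'
Insert 18: shifted 0 elements -> [11, 18, 13, -1]
Insert 13: shifted 1 elements -> [11, 13, 18, -1]
Insert -1: shifted 3 elements -> [-1, 11, 13, 18]


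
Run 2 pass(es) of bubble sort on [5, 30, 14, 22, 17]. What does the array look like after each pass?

After pass 1: [5, 14, 22, 17, 30] (3 swaps)
After pass 2: [5, 14, 17, 22, 30] (1 swaps)
Total swaps: 4


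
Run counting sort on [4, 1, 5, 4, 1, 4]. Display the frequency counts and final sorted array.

Count array: [0, 2, 0, 0, 3, 1]
(count[i] = number of elements equal to i)
Cumulative count: [0, 2, 2, 2, 5, 6]
Sorted: [1, 1, 4, 4, 4, 5]


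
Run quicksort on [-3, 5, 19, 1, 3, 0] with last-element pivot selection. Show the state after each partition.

Partition 1: pivot=0 at index 1 -> [-3, 0, 19, 1, 3, 5]
Partition 2: pivot=5 at index 4 -> [-3, 0, 1, 3, 5, 19]
Partition 3: pivot=3 at index 3 -> [-3, 0, 1, 3, 5, 19]


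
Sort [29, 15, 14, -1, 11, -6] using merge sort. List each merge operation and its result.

Divide and conquer:
  Merge [15] + [14] -> [14, 15]
  Merge [29] + [14, 15] -> [14, 15, 29]
  Merge [11] + [-6] -> [-6, 11]
  Merge [-1] + [-6, 11] -> [-6, -1, 11]
  Merge [14, 15, 29] + [-6, -1, 11] -> [-6, -1, 11, 14, 15, 29]


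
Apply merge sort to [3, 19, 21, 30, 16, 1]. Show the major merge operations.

Divide and conquer:
  Merge [19] + [21] -> [19, 21]
  Merge [3] + [19, 21] -> [3, 19, 21]
  Merge [16] + [1] -> [1, 16]
  Merge [30] + [1, 16] -> [1, 16, 30]
  Merge [3, 19, 21] + [1, 16, 30] -> [1, 3, 16, 19, 21, 30]


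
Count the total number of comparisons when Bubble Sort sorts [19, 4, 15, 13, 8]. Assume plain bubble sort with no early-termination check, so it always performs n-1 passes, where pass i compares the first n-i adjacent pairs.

Pass 1: compare adjacent pairs (0,1)..(3,4) = 4 comparison(s), 4 swap(s) -> [4, 15, 13, 8, 19]
Pass 2: compare adjacent pairs (0,1)..(2,3) = 3 comparison(s), 2 swap(s) -> [4, 13, 8, 15, 19]
Pass 3: compare adjacent pairs (0,1)..(1,2) = 2 comparison(s), 1 swap(s) -> [4, 8, 13, 15, 19]
Pass 4: compare adjacent pairs (0,1)..(0,1) = 1 comparison(s), 0 swap(s) -> [4, 8, 13, 15, 19]
Total comparisons: 4 + 3 + 2 + 1 = 10


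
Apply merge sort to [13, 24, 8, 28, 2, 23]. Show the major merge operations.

Divide and conquer:
  Merge [24] + [8] -> [8, 24]
  Merge [13] + [8, 24] -> [8, 13, 24]
  Merge [2] + [23] -> [2, 23]
  Merge [28] + [2, 23] -> [2, 23, 28]
  Merge [8, 13, 24] + [2, 23, 28] -> [2, 8, 13, 23, 24, 28]


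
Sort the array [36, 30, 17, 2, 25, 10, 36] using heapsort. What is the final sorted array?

Build heap: [36, 30, 36, 2, 25, 10, 17]
Extract 36: [36, 30, 17, 2, 25, 10, 36]
Extract 36: [30, 25, 17, 2, 10, 36, 36]
Extract 30: [25, 10, 17, 2, 30, 36, 36]
Extract 25: [17, 10, 2, 25, 30, 36, 36]
Extract 17: [10, 2, 17, 25, 30, 36, 36]
Extract 10: [2, 10, 17, 25, 30, 36, 36]


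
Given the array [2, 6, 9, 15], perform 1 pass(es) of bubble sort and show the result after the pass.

After pass 1: [2, 6, 9, 15] (0 swaps)
Total swaps: 0


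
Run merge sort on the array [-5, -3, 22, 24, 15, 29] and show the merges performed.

Divide and conquer:
  Merge [-3] + [22] -> [-3, 22]
  Merge [-5] + [-3, 22] -> [-5, -3, 22]
  Merge [15] + [29] -> [15, 29]
  Merge [24] + [15, 29] -> [15, 24, 29]
  Merge [-5, -3, 22] + [15, 24, 29] -> [-5, -3, 15, 22, 24, 29]


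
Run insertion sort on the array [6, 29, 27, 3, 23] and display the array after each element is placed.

First element 6 is already 'sorted'
Insert 29: shifted 0 elements -> [6, 29, 27, 3, 23]
Insert 27: shifted 1 elements -> [6, 27, 29, 3, 23]
Insert 3: shifted 3 elements -> [3, 6, 27, 29, 23]
Insert 23: shifted 2 elements -> [3, 6, 23, 27, 29]


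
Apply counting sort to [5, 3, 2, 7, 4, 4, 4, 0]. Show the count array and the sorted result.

Count array: [1, 0, 1, 1, 3, 1, 0, 1]
(count[i] = number of elements equal to i)
Cumulative count: [1, 1, 2, 3, 6, 7, 7, 8]
Sorted: [0, 2, 3, 4, 4, 4, 5, 7]


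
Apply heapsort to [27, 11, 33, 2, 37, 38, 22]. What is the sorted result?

Build heap: [38, 37, 33, 2, 11, 27, 22]
Extract 38: [37, 22, 33, 2, 11, 27, 38]
Extract 37: [33, 22, 27, 2, 11, 37, 38]
Extract 33: [27, 22, 11, 2, 33, 37, 38]
Extract 27: [22, 2, 11, 27, 33, 37, 38]
Extract 22: [11, 2, 22, 27, 33, 37, 38]
Extract 11: [2, 11, 22, 27, 33, 37, 38]


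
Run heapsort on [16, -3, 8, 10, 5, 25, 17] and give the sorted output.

Build heap: [25, 10, 17, -3, 5, 8, 16]
Extract 25: [17, 10, 16, -3, 5, 8, 25]
Extract 17: [16, 10, 8, -3, 5, 17, 25]
Extract 16: [10, 5, 8, -3, 16, 17, 25]
Extract 10: [8, 5, -3, 10, 16, 17, 25]
Extract 8: [5, -3, 8, 10, 16, 17, 25]
Extract 5: [-3, 5, 8, 10, 16, 17, 25]


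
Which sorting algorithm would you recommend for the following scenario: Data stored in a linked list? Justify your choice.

Best choice: Merge sort
Reason: Merge sort doesn't require random access; can be done in O(1) extra space for linked lists


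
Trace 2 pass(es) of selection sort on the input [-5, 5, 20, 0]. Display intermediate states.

Pass 1: Select minimum -5 at index 0, swap -> [-5, 5, 20, 0]
Pass 2: Select minimum 0 at index 3, swap -> [-5, 0, 20, 5]


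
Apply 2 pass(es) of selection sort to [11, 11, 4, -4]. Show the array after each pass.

Pass 1: Select minimum -4 at index 3, swap -> [-4, 11, 4, 11]
Pass 2: Select minimum 4 at index 2, swap -> [-4, 4, 11, 11]


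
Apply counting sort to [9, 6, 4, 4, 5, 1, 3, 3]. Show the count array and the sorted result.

Count array: [0, 1, 0, 2, 2, 1, 1, 0, 0, 1]
(count[i] = number of elements equal to i)
Cumulative count: [0, 1, 1, 3, 5, 6, 7, 7, 7, 8]
Sorted: [1, 3, 3, 4, 4, 5, 6, 9]


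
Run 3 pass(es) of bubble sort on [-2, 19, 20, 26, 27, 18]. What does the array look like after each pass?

After pass 1: [-2, 19, 20, 26, 18, 27] (1 swaps)
After pass 2: [-2, 19, 20, 18, 26, 27] (1 swaps)
After pass 3: [-2, 19, 18, 20, 26, 27] (1 swaps)
Total swaps: 3


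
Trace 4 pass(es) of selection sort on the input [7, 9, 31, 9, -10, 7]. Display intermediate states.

Pass 1: Select minimum -10 at index 4, swap -> [-10, 9, 31, 9, 7, 7]
Pass 2: Select minimum 7 at index 4, swap -> [-10, 7, 31, 9, 9, 7]
Pass 3: Select minimum 7 at index 5, swap -> [-10, 7, 7, 9, 9, 31]
Pass 4: Select minimum 9 at index 3, swap -> [-10, 7, 7, 9, 9, 31]


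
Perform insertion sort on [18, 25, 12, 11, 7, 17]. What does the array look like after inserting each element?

First element 18 is already 'sorted'
Insert 25: shifted 0 elements -> [18, 25, 12, 11, 7, 17]
Insert 12: shifted 2 elements -> [12, 18, 25, 11, 7, 17]
Insert 11: shifted 3 elements -> [11, 12, 18, 25, 7, 17]
Insert 7: shifted 4 elements -> [7, 11, 12, 18, 25, 17]
Insert 17: shifted 2 elements -> [7, 11, 12, 17, 18, 25]


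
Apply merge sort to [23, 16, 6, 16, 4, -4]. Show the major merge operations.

Divide and conquer:
  Merge [16] + [6] -> [6, 16]
  Merge [23] + [6, 16] -> [6, 16, 23]
  Merge [4] + [-4] -> [-4, 4]
  Merge [16] + [-4, 4] -> [-4, 4, 16]
  Merge [6, 16, 23] + [-4, 4, 16] -> [-4, 4, 6, 16, 16, 23]


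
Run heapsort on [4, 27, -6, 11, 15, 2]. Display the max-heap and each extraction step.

Build heap: [27, 15, 2, 11, 4, -6]
Extract 27: [15, 11, 2, -6, 4, 27]
Extract 15: [11, 4, 2, -6, 15, 27]
Extract 11: [4, -6, 2, 11, 15, 27]
Extract 4: [2, -6, 4, 11, 15, 27]
Extract 2: [-6, 2, 4, 11, 15, 27]


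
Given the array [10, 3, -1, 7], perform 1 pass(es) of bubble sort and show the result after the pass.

After pass 1: [3, -1, 7, 10] (3 swaps)
Total swaps: 3


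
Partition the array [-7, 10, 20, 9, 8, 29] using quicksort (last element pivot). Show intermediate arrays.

Partition 1: pivot=29 at index 5 -> [-7, 10, 20, 9, 8, 29]
Partition 2: pivot=8 at index 1 -> [-7, 8, 20, 9, 10, 29]
Partition 3: pivot=10 at index 3 -> [-7, 8, 9, 10, 20, 29]


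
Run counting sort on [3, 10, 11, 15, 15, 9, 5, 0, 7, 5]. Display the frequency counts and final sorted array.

Count array: [1, 0, 0, 1, 0, 2, 0, 1, 0, 1, 1, 1, 0, 0, 0, 2]
(count[i] = number of elements equal to i)
Cumulative count: [1, 1, 1, 2, 2, 4, 4, 5, 5, 6, 7, 8, 8, 8, 8, 10]
Sorted: [0, 3, 5, 5, 7, 9, 10, 11, 15, 15]


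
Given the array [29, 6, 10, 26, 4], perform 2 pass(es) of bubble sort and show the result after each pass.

After pass 1: [6, 10, 26, 4, 29] (4 swaps)
After pass 2: [6, 10, 4, 26, 29] (1 swaps)
Total swaps: 5


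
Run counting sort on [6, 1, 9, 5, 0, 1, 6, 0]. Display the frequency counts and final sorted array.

Count array: [2, 2, 0, 0, 0, 1, 2, 0, 0, 1]
(count[i] = number of elements equal to i)
Cumulative count: [2, 4, 4, 4, 4, 5, 7, 7, 7, 8]
Sorted: [0, 0, 1, 1, 5, 6, 6, 9]


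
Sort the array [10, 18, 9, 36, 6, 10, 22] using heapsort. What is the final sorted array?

Build heap: [36, 18, 22, 10, 6, 10, 9]
Extract 36: [22, 18, 10, 10, 6, 9, 36]
Extract 22: [18, 10, 10, 9, 6, 22, 36]
Extract 18: [10, 9, 10, 6, 18, 22, 36]
Extract 10: [10, 9, 6, 10, 18, 22, 36]
Extract 10: [9, 6, 10, 10, 18, 22, 36]
Extract 9: [6, 9, 10, 10, 18, 22, 36]


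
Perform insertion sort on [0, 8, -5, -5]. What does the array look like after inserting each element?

First element 0 is already 'sorted'
Insert 8: shifted 0 elements -> [0, 8, -5, -5]
Insert -5: shifted 2 elements -> [-5, 0, 8, -5]
Insert -5: shifted 2 elements -> [-5, -5, 0, 8]


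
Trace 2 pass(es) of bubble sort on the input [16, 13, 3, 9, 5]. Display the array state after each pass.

After pass 1: [13, 3, 9, 5, 16] (4 swaps)
After pass 2: [3, 9, 5, 13, 16] (3 swaps)
Total swaps: 7


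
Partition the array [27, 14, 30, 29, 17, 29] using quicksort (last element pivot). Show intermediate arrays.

Partition 1: pivot=29 at index 4 -> [27, 14, 29, 17, 29, 30]
Partition 2: pivot=17 at index 1 -> [14, 17, 29, 27, 29, 30]
Partition 3: pivot=27 at index 2 -> [14, 17, 27, 29, 29, 30]


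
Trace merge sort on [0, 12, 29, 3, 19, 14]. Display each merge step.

Divide and conquer:
  Merge [12] + [29] -> [12, 29]
  Merge [0] + [12, 29] -> [0, 12, 29]
  Merge [19] + [14] -> [14, 19]
  Merge [3] + [14, 19] -> [3, 14, 19]
  Merge [0, 12, 29] + [3, 14, 19] -> [0, 3, 12, 14, 19, 29]


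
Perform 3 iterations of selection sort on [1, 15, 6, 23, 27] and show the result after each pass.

Pass 1: Select minimum 1 at index 0, swap -> [1, 15, 6, 23, 27]
Pass 2: Select minimum 6 at index 2, swap -> [1, 6, 15, 23, 27]
Pass 3: Select minimum 15 at index 2, swap -> [1, 6, 15, 23, 27]


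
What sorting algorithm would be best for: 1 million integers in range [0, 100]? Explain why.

Best choice: Counting sort
Reason: O(n + k) where k=100 is small; linear time beats O(n log n)


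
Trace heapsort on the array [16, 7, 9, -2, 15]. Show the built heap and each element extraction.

Build heap: [16, 15, 9, -2, 7]
Extract 16: [15, 7, 9, -2, 16]
Extract 15: [9, 7, -2, 15, 16]
Extract 9: [7, -2, 9, 15, 16]
Extract 7: [-2, 7, 9, 15, 16]


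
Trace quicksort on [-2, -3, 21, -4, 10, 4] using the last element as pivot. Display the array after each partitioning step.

Partition 1: pivot=4 at index 3 -> [-2, -3, -4, 4, 10, 21]
Partition 2: pivot=-4 at index 0 -> [-4, -3, -2, 4, 10, 21]
Partition 3: pivot=-2 at index 2 -> [-4, -3, -2, 4, 10, 21]
Partition 4: pivot=21 at index 5 -> [-4, -3, -2, 4, 10, 21]


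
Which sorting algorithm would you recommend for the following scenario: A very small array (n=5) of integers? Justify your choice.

Best choice: Insertion sort
Reason: For tiny inputs the O(n^2) overhead is negligible and insertion sort has minimal constant factors


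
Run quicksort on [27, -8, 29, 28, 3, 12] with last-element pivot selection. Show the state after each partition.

Partition 1: pivot=12 at index 2 -> [-8, 3, 12, 28, 27, 29]
Partition 2: pivot=3 at index 1 -> [-8, 3, 12, 28, 27, 29]
Partition 3: pivot=29 at index 5 -> [-8, 3, 12, 28, 27, 29]
Partition 4: pivot=27 at index 3 -> [-8, 3, 12, 27, 28, 29]


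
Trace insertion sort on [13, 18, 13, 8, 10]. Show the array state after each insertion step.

First element 13 is already 'sorted'
Insert 18: shifted 0 elements -> [13, 18, 13, 8, 10]
Insert 13: shifted 1 elements -> [13, 13, 18, 8, 10]
Insert 8: shifted 3 elements -> [8, 13, 13, 18, 10]
Insert 10: shifted 3 elements -> [8, 10, 13, 13, 18]


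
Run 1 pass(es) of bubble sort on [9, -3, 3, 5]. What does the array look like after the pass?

After pass 1: [-3, 3, 5, 9] (3 swaps)
Total swaps: 3


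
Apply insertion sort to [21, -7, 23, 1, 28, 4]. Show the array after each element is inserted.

First element 21 is already 'sorted'
Insert -7: shifted 1 elements -> [-7, 21, 23, 1, 28, 4]
Insert 23: shifted 0 elements -> [-7, 21, 23, 1, 28, 4]
Insert 1: shifted 2 elements -> [-7, 1, 21, 23, 28, 4]
Insert 28: shifted 0 elements -> [-7, 1, 21, 23, 28, 4]
Insert 4: shifted 3 elements -> [-7, 1, 4, 21, 23, 28]


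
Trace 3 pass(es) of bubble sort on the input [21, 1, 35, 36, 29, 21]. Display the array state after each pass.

After pass 1: [1, 21, 35, 29, 21, 36] (3 swaps)
After pass 2: [1, 21, 29, 21, 35, 36] (2 swaps)
After pass 3: [1, 21, 21, 29, 35, 36] (1 swaps)
Total swaps: 6


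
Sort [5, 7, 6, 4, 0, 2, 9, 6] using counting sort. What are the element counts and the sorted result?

Count array: [1, 0, 1, 0, 1, 1, 2, 1, 0, 1]
(count[i] = number of elements equal to i)
Cumulative count: [1, 1, 2, 2, 3, 4, 6, 7, 7, 8]
Sorted: [0, 2, 4, 5, 6, 6, 7, 9]


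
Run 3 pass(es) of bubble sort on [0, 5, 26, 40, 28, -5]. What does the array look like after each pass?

After pass 1: [0, 5, 26, 28, -5, 40] (2 swaps)
After pass 2: [0, 5, 26, -5, 28, 40] (1 swaps)
After pass 3: [0, 5, -5, 26, 28, 40] (1 swaps)
Total swaps: 4


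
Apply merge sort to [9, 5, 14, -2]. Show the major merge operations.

Divide and conquer:
  Merge [9] + [5] -> [5, 9]
  Merge [14] + [-2] -> [-2, 14]
  Merge [5, 9] + [-2, 14] -> [-2, 5, 9, 14]


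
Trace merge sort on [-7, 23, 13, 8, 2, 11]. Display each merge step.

Divide and conquer:
  Merge [23] + [13] -> [13, 23]
  Merge [-7] + [13, 23] -> [-7, 13, 23]
  Merge [2] + [11] -> [2, 11]
  Merge [8] + [2, 11] -> [2, 8, 11]
  Merge [-7, 13, 23] + [2, 8, 11] -> [-7, 2, 8, 11, 13, 23]


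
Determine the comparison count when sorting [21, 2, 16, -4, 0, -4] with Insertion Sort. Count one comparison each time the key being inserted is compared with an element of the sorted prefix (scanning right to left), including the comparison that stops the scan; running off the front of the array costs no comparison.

Insert 2: 21 > 2 (shift), reached front = 1 comparison(s) -> [2, 21, 16, -4, 0, -4]
Insert 16: 21 > 16 (shift), 2 <= 16 (stop) = 2 comparison(s) -> [2, 16, 21, -4, 0, -4]
Insert -4: 21 > -4 (shift), 16 > -4 (shift), 2 > -4 (shift), reached front = 3 comparison(s) -> [-4, 2, 16, 21, 0, -4]
Insert 0: 21 > 0 (shift), 16 > 0 (shift), 2 > 0 (shift), -4 <= 0 (stop) = 4 comparison(s) -> [-4, 0, 2, 16, 21, -4]
Insert -4: 21 > -4 (shift), 16 > -4 (shift), 2 > -4 (shift), 0 > -4 (shift), -4 <= -4 (stop) = 5 comparison(s) -> [-4, -4, 0, 2, 16, 21]
Total comparisons: 1 + 2 + 3 + 4 + 5 = 15


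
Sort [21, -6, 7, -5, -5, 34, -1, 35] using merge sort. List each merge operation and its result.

Divide and conquer:
  Merge [21] + [-6] -> [-6, 21]
  Merge [7] + [-5] -> [-5, 7]
  Merge [-6, 21] + [-5, 7] -> [-6, -5, 7, 21]
  Merge [-5] + [34] -> [-5, 34]
  Merge [-1] + [35] -> [-1, 35]
  Merge [-5, 34] + [-1, 35] -> [-5, -1, 34, 35]
  Merge [-6, -5, 7, 21] + [-5, -1, 34, 35] -> [-6, -5, -5, -1, 7, 21, 34, 35]


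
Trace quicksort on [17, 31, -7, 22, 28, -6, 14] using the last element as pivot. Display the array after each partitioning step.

Partition 1: pivot=14 at index 2 -> [-7, -6, 14, 22, 28, 31, 17]
Partition 2: pivot=-6 at index 1 -> [-7, -6, 14, 22, 28, 31, 17]
Partition 3: pivot=17 at index 3 -> [-7, -6, 14, 17, 28, 31, 22]
Partition 4: pivot=22 at index 4 -> [-7, -6, 14, 17, 22, 31, 28]
Partition 5: pivot=28 at index 5 -> [-7, -6, 14, 17, 22, 28, 31]


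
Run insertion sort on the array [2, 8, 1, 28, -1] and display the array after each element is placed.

First element 2 is already 'sorted'
Insert 8: shifted 0 elements -> [2, 8, 1, 28, -1]
Insert 1: shifted 2 elements -> [1, 2, 8, 28, -1]
Insert 28: shifted 0 elements -> [1, 2, 8, 28, -1]
Insert -1: shifted 4 elements -> [-1, 1, 2, 8, 28]


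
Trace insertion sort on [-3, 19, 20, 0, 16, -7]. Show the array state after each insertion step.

First element -3 is already 'sorted'
Insert 19: shifted 0 elements -> [-3, 19, 20, 0, 16, -7]
Insert 20: shifted 0 elements -> [-3, 19, 20, 0, 16, -7]
Insert 0: shifted 2 elements -> [-3, 0, 19, 20, 16, -7]
Insert 16: shifted 2 elements -> [-3, 0, 16, 19, 20, -7]
Insert -7: shifted 5 elements -> [-7, -3, 0, 16, 19, 20]


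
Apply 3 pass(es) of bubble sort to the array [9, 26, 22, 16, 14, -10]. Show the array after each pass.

After pass 1: [9, 22, 16, 14, -10, 26] (4 swaps)
After pass 2: [9, 16, 14, -10, 22, 26] (3 swaps)
After pass 3: [9, 14, -10, 16, 22, 26] (2 swaps)
Total swaps: 9


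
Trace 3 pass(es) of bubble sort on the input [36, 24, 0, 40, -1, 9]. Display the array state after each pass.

After pass 1: [24, 0, 36, -1, 9, 40] (4 swaps)
After pass 2: [0, 24, -1, 9, 36, 40] (3 swaps)
After pass 3: [0, -1, 9, 24, 36, 40] (2 swaps)
Total swaps: 9


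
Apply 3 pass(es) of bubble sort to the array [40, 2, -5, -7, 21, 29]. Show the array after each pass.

After pass 1: [2, -5, -7, 21, 29, 40] (5 swaps)
After pass 2: [-5, -7, 2, 21, 29, 40] (2 swaps)
After pass 3: [-7, -5, 2, 21, 29, 40] (1 swaps)
Total swaps: 8


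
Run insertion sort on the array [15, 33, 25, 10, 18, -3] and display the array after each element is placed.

First element 15 is already 'sorted'
Insert 33: shifted 0 elements -> [15, 33, 25, 10, 18, -3]
Insert 25: shifted 1 elements -> [15, 25, 33, 10, 18, -3]
Insert 10: shifted 3 elements -> [10, 15, 25, 33, 18, -3]
Insert 18: shifted 2 elements -> [10, 15, 18, 25, 33, -3]
Insert -3: shifted 5 elements -> [-3, 10, 15, 18, 25, 33]


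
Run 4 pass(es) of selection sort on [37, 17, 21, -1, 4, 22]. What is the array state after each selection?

Pass 1: Select minimum -1 at index 3, swap -> [-1, 17, 21, 37, 4, 22]
Pass 2: Select minimum 4 at index 4, swap -> [-1, 4, 21, 37, 17, 22]
Pass 3: Select minimum 17 at index 4, swap -> [-1, 4, 17, 37, 21, 22]
Pass 4: Select minimum 21 at index 4, swap -> [-1, 4, 17, 21, 37, 22]


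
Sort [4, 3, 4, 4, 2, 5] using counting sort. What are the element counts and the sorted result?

Count array: [0, 0, 1, 1, 3, 1]
(count[i] = number of elements equal to i)
Cumulative count: [0, 0, 1, 2, 5, 6]
Sorted: [2, 3, 4, 4, 4, 5]


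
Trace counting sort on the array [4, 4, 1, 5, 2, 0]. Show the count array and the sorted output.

Count array: [1, 1, 1, 0, 2, 1]
(count[i] = number of elements equal to i)
Cumulative count: [1, 2, 3, 3, 5, 6]
Sorted: [0, 1, 2, 4, 4, 5]


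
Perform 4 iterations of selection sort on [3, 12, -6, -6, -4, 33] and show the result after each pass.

Pass 1: Select minimum -6 at index 2, swap -> [-6, 12, 3, -6, -4, 33]
Pass 2: Select minimum -6 at index 3, swap -> [-6, -6, 3, 12, -4, 33]
Pass 3: Select minimum -4 at index 4, swap -> [-6, -6, -4, 12, 3, 33]
Pass 4: Select minimum 3 at index 4, swap -> [-6, -6, -4, 3, 12, 33]


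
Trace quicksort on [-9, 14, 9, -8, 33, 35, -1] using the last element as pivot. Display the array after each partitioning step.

Partition 1: pivot=-1 at index 2 -> [-9, -8, -1, 14, 33, 35, 9]
Partition 2: pivot=-8 at index 1 -> [-9, -8, -1, 14, 33, 35, 9]
Partition 3: pivot=9 at index 3 -> [-9, -8, -1, 9, 33, 35, 14]
Partition 4: pivot=14 at index 4 -> [-9, -8, -1, 9, 14, 35, 33]
Partition 5: pivot=33 at index 5 -> [-9, -8, -1, 9, 14, 33, 35]


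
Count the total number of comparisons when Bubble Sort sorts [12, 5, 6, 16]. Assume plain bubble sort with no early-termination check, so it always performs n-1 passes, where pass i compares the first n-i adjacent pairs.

Pass 1: compare adjacent pairs (0,1)..(2,3) = 3 comparison(s), 2 swap(s) -> [5, 6, 12, 16]
Pass 2: compare adjacent pairs (0,1)..(1,2) = 2 comparison(s), 0 swap(s) -> [5, 6, 12, 16]
Pass 3: compare adjacent pairs (0,1)..(0,1) = 1 comparison(s), 0 swap(s) -> [5, 6, 12, 16]
Total comparisons: 3 + 2 + 1 = 6


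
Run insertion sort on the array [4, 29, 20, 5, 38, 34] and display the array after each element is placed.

First element 4 is already 'sorted'
Insert 29: shifted 0 elements -> [4, 29, 20, 5, 38, 34]
Insert 20: shifted 1 elements -> [4, 20, 29, 5, 38, 34]
Insert 5: shifted 2 elements -> [4, 5, 20, 29, 38, 34]
Insert 38: shifted 0 elements -> [4, 5, 20, 29, 38, 34]
Insert 34: shifted 1 elements -> [4, 5, 20, 29, 34, 38]


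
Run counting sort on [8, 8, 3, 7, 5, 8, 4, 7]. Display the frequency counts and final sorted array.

Count array: [0, 0, 0, 1, 1, 1, 0, 2, 3]
(count[i] = number of elements equal to i)
Cumulative count: [0, 0, 0, 1, 2, 3, 3, 5, 8]
Sorted: [3, 4, 5, 7, 7, 8, 8, 8]


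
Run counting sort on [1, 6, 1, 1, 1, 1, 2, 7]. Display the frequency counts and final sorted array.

Count array: [0, 5, 1, 0, 0, 0, 1, 1]
(count[i] = number of elements equal to i)
Cumulative count: [0, 5, 6, 6, 6, 6, 7, 8]
Sorted: [1, 1, 1, 1, 1, 2, 6, 7]


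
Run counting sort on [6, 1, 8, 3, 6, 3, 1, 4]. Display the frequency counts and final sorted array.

Count array: [0, 2, 0, 2, 1, 0, 2, 0, 1]
(count[i] = number of elements equal to i)
Cumulative count: [0, 2, 2, 4, 5, 5, 7, 7, 8]
Sorted: [1, 1, 3, 3, 4, 6, 6, 8]


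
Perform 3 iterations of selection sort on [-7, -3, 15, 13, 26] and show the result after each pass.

Pass 1: Select minimum -7 at index 0, swap -> [-7, -3, 15, 13, 26]
Pass 2: Select minimum -3 at index 1, swap -> [-7, -3, 15, 13, 26]
Pass 3: Select minimum 13 at index 3, swap -> [-7, -3, 13, 15, 26]


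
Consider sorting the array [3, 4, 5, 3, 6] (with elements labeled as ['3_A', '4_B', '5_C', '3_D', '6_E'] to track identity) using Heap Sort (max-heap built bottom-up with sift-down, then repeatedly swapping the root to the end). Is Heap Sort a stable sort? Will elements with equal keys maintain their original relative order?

Trace Heap Sort on the labeled array (the key is the number; the letter only tracks identity):
  Build max-heap: [6_E, 4_B, 5_C, 3_D, 3_A]
  Swap root 6_E to index 4, re-heapify first 4 -> [5_C, 4_B, 3_A, 3_D, 6_E]
  Swap root 5_C to index 3, re-heapify first 3 -> [4_B, 3_D, 3_A, 5_C, 6_E]
  Swap root 4_B to index 2, re-heapify first 2 -> [3_A, 3_D, 4_B, 5_C, 6_E]
  Swap root 3_A to index 1, re-heapify first 1 -> [3_D, 3_A, 4_B, 5_C, 6_E]
Final order: [3_D, 3_A, 4_B, 5_C, 6_E]
Equal keys:
  value 3: originally 3_A, 3_D; after sorting 3_D, 3_A -> order changed
Equal keys were reordered, so Heap Sort is not stable: heap construction and root-to-end swaps move elements without regard to the original order of equal keys. (One such input is enough; an unstable sort may happen to preserve order on other inputs, but it gives no guarantee.)
Answer: Not stable


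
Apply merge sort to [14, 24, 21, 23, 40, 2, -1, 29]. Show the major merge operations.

Divide and conquer:
  Merge [14] + [24] -> [14, 24]
  Merge [21] + [23] -> [21, 23]
  Merge [14, 24] + [21, 23] -> [14, 21, 23, 24]
  Merge [40] + [2] -> [2, 40]
  Merge [-1] + [29] -> [-1, 29]
  Merge [2, 40] + [-1, 29] -> [-1, 2, 29, 40]
  Merge [14, 21, 23, 24] + [-1, 2, 29, 40] -> [-1, 2, 14, 21, 23, 24, 29, 40]


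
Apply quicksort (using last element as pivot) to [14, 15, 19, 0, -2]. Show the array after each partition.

Partition 1: pivot=-2 at index 0 -> [-2, 15, 19, 0, 14]
Partition 2: pivot=14 at index 2 -> [-2, 0, 14, 15, 19]
Partition 3: pivot=19 at index 4 -> [-2, 0, 14, 15, 19]


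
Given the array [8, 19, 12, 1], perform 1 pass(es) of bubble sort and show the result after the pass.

After pass 1: [8, 12, 1, 19] (2 swaps)
Total swaps: 2


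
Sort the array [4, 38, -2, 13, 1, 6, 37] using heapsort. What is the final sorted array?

Build heap: [38, 13, 37, 4, 1, 6, -2]
Extract 38: [37, 13, 6, 4, 1, -2, 38]
Extract 37: [13, 4, 6, -2, 1, 37, 38]
Extract 13: [6, 4, 1, -2, 13, 37, 38]
Extract 6: [4, -2, 1, 6, 13, 37, 38]
Extract 4: [1, -2, 4, 6, 13, 37, 38]
Extract 1: [-2, 1, 4, 6, 13, 37, 38]


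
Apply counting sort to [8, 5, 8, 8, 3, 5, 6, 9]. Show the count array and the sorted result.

Count array: [0, 0, 0, 1, 0, 2, 1, 0, 3, 1]
(count[i] = number of elements equal to i)
Cumulative count: [0, 0, 0, 1, 1, 3, 4, 4, 7, 8]
Sorted: [3, 5, 5, 6, 8, 8, 8, 9]


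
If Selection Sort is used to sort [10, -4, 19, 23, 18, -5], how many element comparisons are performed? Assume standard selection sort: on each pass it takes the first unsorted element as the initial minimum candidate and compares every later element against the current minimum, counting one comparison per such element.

Pass 1: scan indices 1..5 for the minimum = 5 comparison(s); min is -5, place at index 0 -> [-5, -4, 19, 23, 18, 10]
Pass 2: scan indices 2..5 for the minimum = 4 comparison(s); min is -4, place at index 1 -> [-5, -4, 19, 23, 18, 10]
Pass 3: scan indices 3..5 for the minimum = 3 comparison(s); min is 10, place at index 2 -> [-5, -4, 10, 23, 18, 19]
Pass 4: scan indices 4..5 for the minimum = 2 comparison(s); min is 18, place at index 3 -> [-5, -4, 10, 18, 23, 19]
Pass 5: scan indices 5..5 for the minimum = 1 comparison(s); min is 19, place at index 4 -> [-5, -4, 10, 18, 19, 23]
Selection sort always scans the whole unsorted suffix, so the count is (n-1) + (n-2) + ... + 1 = n(n-1)/2 = 6*5/2 = 15 regardless of the input order.
Total comparisons: 5 + 4 + 3 + 2 + 1 = 15


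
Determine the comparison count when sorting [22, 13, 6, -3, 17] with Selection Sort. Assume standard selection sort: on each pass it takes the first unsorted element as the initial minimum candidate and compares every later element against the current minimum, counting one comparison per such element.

Pass 1: scan indices 1..4 for the minimum = 4 comparison(s); min is -3, place at index 0 -> [-3, 13, 6, 22, 17]
Pass 2: scan indices 2..4 for the minimum = 3 comparison(s); min is 6, place at index 1 -> [-3, 6, 13, 22, 17]
Pass 3: scan indices 3..4 for the minimum = 2 comparison(s); min is 13, place at index 2 -> [-3, 6, 13, 22, 17]
Pass 4: scan indices 4..4 for the minimum = 1 comparison(s); min is 17, place at index 3 -> [-3, 6, 13, 17, 22]
Selection sort always scans the whole unsorted suffix, so the count is (n-1) + (n-2) + ... + 1 = n(n-1)/2 = 5*4/2 = 10 regardless of the input order.
Total comparisons: 4 + 3 + 2 + 1 = 10


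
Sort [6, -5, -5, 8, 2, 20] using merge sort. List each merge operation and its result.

Divide and conquer:
  Merge [-5] + [-5] -> [-5, -5]
  Merge [6] + [-5, -5] -> [-5, -5, 6]
  Merge [2] + [20] -> [2, 20]
  Merge [8] + [2, 20] -> [2, 8, 20]
  Merge [-5, -5, 6] + [2, 8, 20] -> [-5, -5, 2, 6, 8, 20]


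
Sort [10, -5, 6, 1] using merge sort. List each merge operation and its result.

Divide and conquer:
  Merge [10] + [-5] -> [-5, 10]
  Merge [6] + [1] -> [1, 6]
  Merge [-5, 10] + [1, 6] -> [-5, 1, 6, 10]


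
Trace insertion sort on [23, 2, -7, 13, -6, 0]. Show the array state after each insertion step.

First element 23 is already 'sorted'
Insert 2: shifted 1 elements -> [2, 23, -7, 13, -6, 0]
Insert -7: shifted 2 elements -> [-7, 2, 23, 13, -6, 0]
Insert 13: shifted 1 elements -> [-7, 2, 13, 23, -6, 0]
Insert -6: shifted 3 elements -> [-7, -6, 2, 13, 23, 0]
Insert 0: shifted 3 elements -> [-7, -6, 0, 2, 13, 23]


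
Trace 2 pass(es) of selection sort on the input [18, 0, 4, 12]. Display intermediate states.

Pass 1: Select minimum 0 at index 1, swap -> [0, 18, 4, 12]
Pass 2: Select minimum 4 at index 2, swap -> [0, 4, 18, 12]


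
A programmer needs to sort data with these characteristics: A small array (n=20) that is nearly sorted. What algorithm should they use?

Best choice: Insertion sort
Reason: Insertion sort is O(n) for nearly sorted arrays and has low overhead


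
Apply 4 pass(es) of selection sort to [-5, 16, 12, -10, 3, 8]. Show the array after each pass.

Pass 1: Select minimum -10 at index 3, swap -> [-10, 16, 12, -5, 3, 8]
Pass 2: Select minimum -5 at index 3, swap -> [-10, -5, 12, 16, 3, 8]
Pass 3: Select minimum 3 at index 4, swap -> [-10, -5, 3, 16, 12, 8]
Pass 4: Select minimum 8 at index 5, swap -> [-10, -5, 3, 8, 12, 16]


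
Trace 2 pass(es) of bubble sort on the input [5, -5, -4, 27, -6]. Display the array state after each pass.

After pass 1: [-5, -4, 5, -6, 27] (3 swaps)
After pass 2: [-5, -4, -6, 5, 27] (1 swaps)
Total swaps: 4


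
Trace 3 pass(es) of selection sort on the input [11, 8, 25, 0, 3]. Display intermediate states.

Pass 1: Select minimum 0 at index 3, swap -> [0, 8, 25, 11, 3]
Pass 2: Select minimum 3 at index 4, swap -> [0, 3, 25, 11, 8]
Pass 3: Select minimum 8 at index 4, swap -> [0, 3, 8, 11, 25]


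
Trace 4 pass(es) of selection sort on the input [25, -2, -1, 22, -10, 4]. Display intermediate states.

Pass 1: Select minimum -10 at index 4, swap -> [-10, -2, -1, 22, 25, 4]
Pass 2: Select minimum -2 at index 1, swap -> [-10, -2, -1, 22, 25, 4]
Pass 3: Select minimum -1 at index 2, swap -> [-10, -2, -1, 22, 25, 4]
Pass 4: Select minimum 4 at index 5, swap -> [-10, -2, -1, 4, 25, 22]


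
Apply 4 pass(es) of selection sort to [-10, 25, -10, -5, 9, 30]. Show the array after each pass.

Pass 1: Select minimum -10 at index 0, swap -> [-10, 25, -10, -5, 9, 30]
Pass 2: Select minimum -10 at index 2, swap -> [-10, -10, 25, -5, 9, 30]
Pass 3: Select minimum -5 at index 3, swap -> [-10, -10, -5, 25, 9, 30]
Pass 4: Select minimum 9 at index 4, swap -> [-10, -10, -5, 9, 25, 30]


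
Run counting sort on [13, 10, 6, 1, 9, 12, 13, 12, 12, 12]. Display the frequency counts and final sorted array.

Count array: [0, 1, 0, 0, 0, 0, 1, 0, 0, 1, 1, 0, 4, 2]
(count[i] = number of elements equal to i)
Cumulative count: [0, 1, 1, 1, 1, 1, 2, 2, 2, 3, 4, 4, 8, 10]
Sorted: [1, 6, 9, 10, 12, 12, 12, 12, 13, 13]


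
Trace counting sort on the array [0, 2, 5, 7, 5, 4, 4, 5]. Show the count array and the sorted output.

Count array: [1, 0, 1, 0, 2, 3, 0, 1]
(count[i] = number of elements equal to i)
Cumulative count: [1, 1, 2, 2, 4, 7, 7, 8]
Sorted: [0, 2, 4, 4, 5, 5, 5, 7]


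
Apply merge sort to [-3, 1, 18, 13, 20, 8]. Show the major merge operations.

Divide and conquer:
  Merge [1] + [18] -> [1, 18]
  Merge [-3] + [1, 18] -> [-3, 1, 18]
  Merge [20] + [8] -> [8, 20]
  Merge [13] + [8, 20] -> [8, 13, 20]
  Merge [-3, 1, 18] + [8, 13, 20] -> [-3, 1, 8, 13, 18, 20]


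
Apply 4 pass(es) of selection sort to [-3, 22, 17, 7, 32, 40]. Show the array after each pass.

Pass 1: Select minimum -3 at index 0, swap -> [-3, 22, 17, 7, 32, 40]
Pass 2: Select minimum 7 at index 3, swap -> [-3, 7, 17, 22, 32, 40]
Pass 3: Select minimum 17 at index 2, swap -> [-3, 7, 17, 22, 32, 40]
Pass 4: Select minimum 22 at index 3, swap -> [-3, 7, 17, 22, 32, 40]
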